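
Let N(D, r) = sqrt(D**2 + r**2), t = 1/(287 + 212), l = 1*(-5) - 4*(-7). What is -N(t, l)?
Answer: -sqrt(131721530)/499 ≈ -23.000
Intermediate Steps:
l = 23 (l = -5 + 28 = 23)
t = 1/499 ≈ 0.0020040
-N(t, l) = -sqrt((1/499)**2 + 23**2) = -sqrt(1/249001 + 529) = -sqrt(131721530/249001) = -sqrt(131721530)/499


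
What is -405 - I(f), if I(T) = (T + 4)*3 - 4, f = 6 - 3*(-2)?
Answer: -449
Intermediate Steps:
f = 12 (f = 6 + 6 = 12)
I(T) = 8 + 3*T (I(T) = (4 + T)*3 - 4 = (12 + 3*T) - 4 = 8 + 3*T)
-405 - I(f) = -405 - (8 + 3*12) = -405 - (8 + 36) = -405 - 1*44 = -405 - 44 = -449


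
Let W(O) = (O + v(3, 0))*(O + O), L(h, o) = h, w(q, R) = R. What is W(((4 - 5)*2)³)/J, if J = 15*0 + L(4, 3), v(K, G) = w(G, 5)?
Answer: 12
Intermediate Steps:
v(K, G) = 5
W(O) = 2*O*(5 + O) (W(O) = (O + 5)*(O + O) = (5 + O)*(2*O) = 2*O*(5 + O))
J = 4 (J = 15*0 + 4 = 0 + 4 = 4)
W(((4 - 5)*2)³)/J = (2*((4 - 5)*2)³*(5 + ((4 - 5)*2)³))/4 = (2*(-1*2)³*(5 + (-1*2)³))*(¼) = (2*(-2)³*(5 + (-2)³))*(¼) = (2*(-8)*(5 - 8))*(¼) = (2*(-8)*(-3))*(¼) = 48*(¼) = 12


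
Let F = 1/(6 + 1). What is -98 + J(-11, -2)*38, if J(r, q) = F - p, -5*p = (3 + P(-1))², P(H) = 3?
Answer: 6336/35 ≈ 181.03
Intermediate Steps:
F = ⅐ (F = 1/7 = ⅐ ≈ 0.14286)
p = -36/5 (p = -(3 + 3)²/5 = -⅕*6² = -⅕*36 = -36/5 ≈ -7.2000)
J(r, q) = 257/35 (J(r, q) = ⅐ - 1*(-36/5) = ⅐ + 36/5 = 257/35)
-98 + J(-11, -2)*38 = -98 + (257/35)*38 = -98 + 9766/35 = 6336/35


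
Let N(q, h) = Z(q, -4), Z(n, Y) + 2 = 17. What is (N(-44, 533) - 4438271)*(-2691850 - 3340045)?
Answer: 26771094175120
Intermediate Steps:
Z(n, Y) = 15 (Z(n, Y) = -2 + 17 = 15)
N(q, h) = 15
(N(-44, 533) - 4438271)*(-2691850 - 3340045) = (15 - 4438271)*(-2691850 - 3340045) = -4438256*(-6031895) = 26771094175120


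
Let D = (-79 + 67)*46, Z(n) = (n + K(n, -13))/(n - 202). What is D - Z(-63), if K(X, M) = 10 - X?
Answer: -29254/53 ≈ -551.96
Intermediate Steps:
Z(n) = 10/(-202 + n) (Z(n) = (n + (10 - n))/(n - 202) = 10/(-202 + n))
D = -552 (D = -12*46 = -552)
D - Z(-63) = -552 - 10/(-202 - 63) = -552 - 10/(-265) = -552 - 10*(-1)/265 = -552 - 1*(-2/53) = -552 + 2/53 = -29254/53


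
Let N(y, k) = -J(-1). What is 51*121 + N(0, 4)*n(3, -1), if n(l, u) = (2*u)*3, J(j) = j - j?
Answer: 6171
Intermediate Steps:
J(j) = 0
n(l, u) = 6*u
N(y, k) = 0 (N(y, k) = -1*0 = 0)
51*121 + N(0, 4)*n(3, -1) = 51*121 + 0*(6*(-1)) = 6171 + 0*(-6) = 6171 + 0 = 6171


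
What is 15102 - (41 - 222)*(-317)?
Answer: -42275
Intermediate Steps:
15102 - (41 - 222)*(-317) = 15102 - (-181)*(-317) = 15102 - 1*57377 = 15102 - 57377 = -42275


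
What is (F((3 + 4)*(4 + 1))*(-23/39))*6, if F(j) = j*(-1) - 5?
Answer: 1840/13 ≈ 141.54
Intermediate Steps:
F(j) = -5 - j (F(j) = -j - 5 = -5 - j)
(F((3 + 4)*(4 + 1))*(-23/39))*6 = ((-5 - (3 + 4)*(4 + 1))*(-23/39))*6 = ((-5 - 7*5)*(-23*1/39))*6 = ((-5 - 1*35)*(-23/39))*6 = ((-5 - 35)*(-23/39))*6 = -40*(-23/39)*6 = (920/39)*6 = 1840/13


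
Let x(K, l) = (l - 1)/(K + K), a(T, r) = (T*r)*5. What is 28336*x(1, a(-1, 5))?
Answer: -368368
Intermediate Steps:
a(T, r) = 5*T*r
x(K, l) = (-1 + l)/(2*K) (x(K, l) = (-1 + l)/((2*K)) = (-1 + l)*(1/(2*K)) = (-1 + l)/(2*K))
28336*x(1, a(-1, 5)) = 28336*((½)*(-1 + 5*(-1)*5)/1) = 28336*((½)*1*(-1 - 25)) = 28336*((½)*1*(-26)) = 28336*(-13) = -368368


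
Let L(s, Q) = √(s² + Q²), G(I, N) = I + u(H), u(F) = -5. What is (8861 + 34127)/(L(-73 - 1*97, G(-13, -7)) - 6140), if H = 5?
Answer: -32993290/4708797 - 10747*√7306/4708797 ≈ -7.2018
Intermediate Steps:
G(I, N) = -5 + I (G(I, N) = I - 5 = -5 + I)
L(s, Q) = √(Q² + s²)
(8861 + 34127)/(L(-73 - 1*97, G(-13, -7)) - 6140) = (8861 + 34127)/(√((-5 - 13)² + (-73 - 1*97)²) - 6140) = 42988/(√((-18)² + (-73 - 97)²) - 6140) = 42988/(√(324 + (-170)²) - 6140) = 42988/(√(324 + 28900) - 6140) = 42988/(√29224 - 6140) = 42988/(2*√7306 - 6140) = 42988/(-6140 + 2*√7306)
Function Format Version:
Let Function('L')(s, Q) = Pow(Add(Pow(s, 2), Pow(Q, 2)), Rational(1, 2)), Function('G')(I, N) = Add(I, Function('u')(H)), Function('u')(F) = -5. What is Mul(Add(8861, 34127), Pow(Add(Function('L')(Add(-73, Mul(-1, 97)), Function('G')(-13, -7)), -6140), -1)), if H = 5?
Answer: Add(Rational(-32993290, 4708797), Mul(Rational(-10747, 4708797), Pow(7306, Rational(1, 2)))) ≈ -7.2018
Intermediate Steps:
Function('G')(I, N) = Add(-5, I) (Function('G')(I, N) = Add(I, -5) = Add(-5, I))
Function('L')(s, Q) = Pow(Add(Pow(Q, 2), Pow(s, 2)), Rational(1, 2))
Mul(Add(8861, 34127), Pow(Add(Function('L')(Add(-73, Mul(-1, 97)), Function('G')(-13, -7)), -6140), -1)) = Mul(Add(8861, 34127), Pow(Add(Pow(Add(Pow(Add(-5, -13), 2), Pow(Add(-73, Mul(-1, 97)), 2)), Rational(1, 2)), -6140), -1)) = Mul(42988, Pow(Add(Pow(Add(Pow(-18, 2), Pow(Add(-73, -97), 2)), Rational(1, 2)), -6140), -1)) = Mul(42988, Pow(Add(Pow(Add(324, Pow(-170, 2)), Rational(1, 2)), -6140), -1)) = Mul(42988, Pow(Add(Pow(Add(324, 28900), Rational(1, 2)), -6140), -1)) = Mul(42988, Pow(Add(Pow(29224, Rational(1, 2)), -6140), -1)) = Mul(42988, Pow(Add(Mul(2, Pow(7306, Rational(1, 2))), -6140), -1)) = Mul(42988, Pow(Add(-6140, Mul(2, Pow(7306, Rational(1, 2)))), -1))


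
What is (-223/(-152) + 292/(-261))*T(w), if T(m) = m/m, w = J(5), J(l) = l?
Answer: 13819/39672 ≈ 0.34833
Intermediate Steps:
w = 5
T(m) = 1
(-223/(-152) + 292/(-261))*T(w) = (-223/(-152) + 292/(-261))*1 = (-223*(-1/152) + 292*(-1/261))*1 = (223/152 - 292/261)*1 = (13819/39672)*1 = 13819/39672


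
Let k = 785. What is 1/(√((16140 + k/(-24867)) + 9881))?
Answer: 9*√198648470554/647063422 ≈ 0.0061992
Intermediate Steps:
1/(√((16140 + k/(-24867)) + 9881)) = 1/(√((16140 + 785/(-24867)) + 9881)) = 1/(√((16140 + 785*(-1/24867)) + 9881)) = 1/(√((16140 - 785/24867) + 9881)) = 1/(√(401352595/24867 + 9881)) = 1/(√(647063422/24867)) = 1/(√198648470554/2763) = 9*√198648470554/647063422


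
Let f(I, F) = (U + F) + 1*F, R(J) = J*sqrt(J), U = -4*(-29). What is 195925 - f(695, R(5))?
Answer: 195809 - 10*sqrt(5) ≈ 1.9579e+5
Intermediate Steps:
U = 116
R(J) = J**(3/2)
f(I, F) = 116 + 2*F (f(I, F) = (116 + F) + 1*F = (116 + F) + F = 116 + 2*F)
195925 - f(695, R(5)) = 195925 - (116 + 2*5**(3/2)) = 195925 - (116 + 2*(5*sqrt(5))) = 195925 - (116 + 10*sqrt(5)) = 195925 + (-116 - 10*sqrt(5)) = 195809 - 10*sqrt(5)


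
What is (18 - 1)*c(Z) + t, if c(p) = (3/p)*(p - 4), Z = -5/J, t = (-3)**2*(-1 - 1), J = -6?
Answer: -1059/5 ≈ -211.80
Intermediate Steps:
t = -18 (t = 9*(-2) = -18)
Z = 5/6 (Z = -5/(-6) = -5*(-1/6) = 5/6 ≈ 0.83333)
c(p) = 3*(-4 + p)/p (c(p) = (3/p)*(-4 + p) = 3*(-4 + p)/p)
(18 - 1)*c(Z) + t = (18 - 1)*(3 - 12/5/6) - 18 = 17*(3 - 12*6/5) - 18 = 17*(3 - 72/5) - 18 = 17*(-57/5) - 18 = -969/5 - 18 = -1059/5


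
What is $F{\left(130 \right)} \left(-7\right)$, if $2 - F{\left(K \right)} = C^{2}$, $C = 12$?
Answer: $994$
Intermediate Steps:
$F{\left(K \right)} = -142$ ($F{\left(K \right)} = 2 - 12^{2} = 2 - 144 = -142$)
$F{\left(130 \right)} \left(-7\right) = \left(-142\right) \left(-7\right) = 994$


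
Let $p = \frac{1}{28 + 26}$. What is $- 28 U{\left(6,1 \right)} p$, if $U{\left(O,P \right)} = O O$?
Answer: $- \frac{56}{3} \approx -18.667$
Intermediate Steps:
$U{\left(O,P \right)} = O^{2}$
$p = \frac{1}{54} \approx 0.018519$
$- 28 U{\left(6,1 \right)} p = - 28 \cdot 6^{2} \cdot \frac{1}{54} = \left(-28\right) 36 \cdot \frac{1}{54} = \left(-1008\right) \frac{1}{54} = - \frac{56}{3}$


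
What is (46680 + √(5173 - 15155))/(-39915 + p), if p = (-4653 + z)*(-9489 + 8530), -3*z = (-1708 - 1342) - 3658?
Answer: 11670/569497 + I*√9982/2277988 ≈ 0.020492 + 4.3859e-5*I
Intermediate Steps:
z = 2236 (z = -((-1708 - 1342) - 3658)/3 = -(-3050 - 3658)/3 = -⅓*(-6708) = 2236)
p = 2317903 (p = (-4653 + 2236)*(-9489 + 8530) = -2417*(-959) = 2317903)
(46680 + √(5173 - 15155))/(-39915 + p) = (46680 + √(5173 - 15155))/(-39915 + 2317903) = (46680 + √(-9982))/2277988 = (46680 + I*√9982)*(1/2277988) = 11670/569497 + I*√9982/2277988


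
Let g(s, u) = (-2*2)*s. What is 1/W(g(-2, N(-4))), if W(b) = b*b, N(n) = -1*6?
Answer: 1/64 ≈ 0.015625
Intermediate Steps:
N(n) = -6
g(s, u) = -4*s
W(b) = b²
1/W(g(-2, N(-4))) = 1/((-4*(-2))²) = 1/(8²) = 1/64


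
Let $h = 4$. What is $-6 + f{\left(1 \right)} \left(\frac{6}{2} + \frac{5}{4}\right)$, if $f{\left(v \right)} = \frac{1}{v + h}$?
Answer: $- \frac{103}{20} \approx -5.15$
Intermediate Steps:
$f{\left(v \right)} = \frac{1}{4 + v}$ ($f{\left(v \right)} = \frac{1}{v + 4} = \frac{1}{4 + v}$)
$-6 + f{\left(1 \right)} \left(\frac{6}{2} + \frac{5}{4}\right) = -6 + \frac{\frac{6}{2} + \frac{5}{4}}{4 + 1} = -6 + \frac{6 \cdot \frac{1}{2} + 5 \cdot \frac{1}{4}}{5} = -6 + \frac{3 + \frac{5}{4}}{5} = -6 + \frac{1}{5} \cdot \frac{17}{4} = -6 + \frac{17}{20} = - \frac{103}{20}$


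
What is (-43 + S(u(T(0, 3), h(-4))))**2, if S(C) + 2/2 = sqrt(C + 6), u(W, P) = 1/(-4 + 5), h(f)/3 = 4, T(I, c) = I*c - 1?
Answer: (44 - sqrt(7))**2 ≈ 1710.2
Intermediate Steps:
T(I, c) = -1 + I*c
h(f) = 12 (h(f) = 3*4 = 12)
u(W, P) = 1 (u(W, P) = 1/1 = 1)
S(C) = -1 + sqrt(6 + C) (S(C) = -1 + sqrt(C + 6) = -1 + sqrt(6 + C))
(-43 + S(u(T(0, 3), h(-4))))**2 = (-43 + (-1 + sqrt(6 + 1)))**2 = (-43 + (-1 + sqrt(7)))**2 = (-44 + sqrt(7))**2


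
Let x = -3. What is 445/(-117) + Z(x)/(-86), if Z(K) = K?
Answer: -37919/10062 ≈ -3.7685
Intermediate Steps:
445/(-117) + Z(x)/(-86) = 445/(-117) - 3/(-86) = 445*(-1/117) - 3*(-1/86) = -445/117 + 3/86 = -37919/10062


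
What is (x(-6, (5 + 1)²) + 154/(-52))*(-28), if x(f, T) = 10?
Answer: -2562/13 ≈ -197.08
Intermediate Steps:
(x(-6, (5 + 1)²) + 154/(-52))*(-28) = (10 + 154/(-52))*(-28) = (10 + 154*(-1/52))*(-28) = (10 - 77/26)*(-28) = (183/26)*(-28) = -2562/13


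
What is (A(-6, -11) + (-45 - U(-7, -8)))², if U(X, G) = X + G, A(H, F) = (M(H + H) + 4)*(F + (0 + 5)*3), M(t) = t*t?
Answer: 315844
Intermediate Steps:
M(t) = t²
A(H, F) = (4 + 4*H²)*(15 + F) (A(H, F) = ((H + H)² + 4)*(F + (0 + 5)*3) = ((2*H)² + 4)*(F + 5*3) = (4*H² + 4)*(F + 15) = (4 + 4*H²)*(15 + F))
U(X, G) = G + X
(A(-6, -11) + (-45 - U(-7, -8)))² = ((60 + 4*(-11) + 60*(-6)² + 4*(-11)*(-6)²) + (-45 - (-8 - 7)))² = ((60 - 44 + 60*36 + 4*(-11)*36) + (-45 - 1*(-15)))² = ((60 - 44 + 2160 - 1584) + (-45 + 15))² = (592 - 30)² = 562² = 315844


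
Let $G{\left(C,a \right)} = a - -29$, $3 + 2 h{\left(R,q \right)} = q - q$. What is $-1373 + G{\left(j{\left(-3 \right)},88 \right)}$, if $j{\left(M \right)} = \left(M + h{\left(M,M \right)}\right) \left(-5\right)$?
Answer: $-1256$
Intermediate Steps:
$h{\left(R,q \right)} = - \frac{3}{2}$ ($h{\left(R,q \right)} = - \frac{3}{2} + \frac{q - q}{2} = - \frac{3}{2} + \frac{1}{2} \cdot 0 = - \frac{3}{2} + 0 = - \frac{3}{2}$)
$j{\left(M \right)} = \frac{15}{2} - 5 M$ ($j{\left(M \right)} = \left(M - \frac{3}{2}\right) \left(-5\right) = \left(- \frac{3}{2} + M\right) \left(-5\right) = \frac{15}{2} - 5 M$)
$G{\left(C,a \right)} = 29 + a$ ($G{\left(C,a \right)} = a + 29 = 29 + a$)
$-1373 + G{\left(j{\left(-3 \right)},88 \right)} = -1373 + \left(29 + 88\right) = -1373 + 117 = -1256$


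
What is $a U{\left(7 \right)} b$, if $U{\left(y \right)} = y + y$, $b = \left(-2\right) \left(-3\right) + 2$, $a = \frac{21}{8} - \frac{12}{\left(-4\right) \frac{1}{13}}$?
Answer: $4662$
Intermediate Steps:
$a = \frac{333}{8}$ ($a = 21 \cdot \frac{1}{8} - \frac{12}{\left(-4\right) \frac{1}{13}} = \frac{21}{8} - \frac{12}{- \frac{4}{13}} = \frac{21}{8} - -39 = \frac{21}{8} + 39 = \frac{333}{8} \approx 41.625$)
$b = 8$ ($b = 6 + 2 = 8$)
$U{\left(y \right)} = 2 y$
$a U{\left(7 \right)} b = \frac{333 \cdot 2 \cdot 7}{8} \cdot 8 = \frac{333}{8} \cdot 14 \cdot 8 = \frac{2331}{4} \cdot 8 = 4662$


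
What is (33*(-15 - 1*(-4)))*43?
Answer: -15609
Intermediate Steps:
(33*(-15 - 1*(-4)))*43 = (33*(-15 + 4))*43 = (33*(-11))*43 = -363*43 = -15609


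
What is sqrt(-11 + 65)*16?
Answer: 48*sqrt(6) ≈ 117.58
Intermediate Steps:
sqrt(-11 + 65)*16 = sqrt(54)*16 = (3*sqrt(6))*16 = 48*sqrt(6)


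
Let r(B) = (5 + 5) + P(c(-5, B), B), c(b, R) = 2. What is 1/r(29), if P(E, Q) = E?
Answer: 1/12 ≈ 0.083333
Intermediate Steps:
r(B) = 12 (r(B) = (5 + 5) + 2 = 10 + 2 = 12)
1/r(29) = 1/12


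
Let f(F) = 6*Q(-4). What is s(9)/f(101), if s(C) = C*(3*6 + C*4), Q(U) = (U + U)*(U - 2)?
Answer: 27/16 ≈ 1.6875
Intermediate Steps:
Q(U) = 2*U*(-2 + U) (Q(U) = (2*U)*(-2 + U) = 2*U*(-2 + U))
f(F) = 288 (f(F) = 6*(2*(-4)*(-2 - 4)) = 6*(2*(-4)*(-6)) = 6*48 = 288)
s(C) = C*(18 + 4*C)
s(9)/f(101) = (2*9*(9 + 2*9))/288 = (2*9*(9 + 18))*(1/288) = (2*9*27)*(1/288) = 486*(1/288) = 27/16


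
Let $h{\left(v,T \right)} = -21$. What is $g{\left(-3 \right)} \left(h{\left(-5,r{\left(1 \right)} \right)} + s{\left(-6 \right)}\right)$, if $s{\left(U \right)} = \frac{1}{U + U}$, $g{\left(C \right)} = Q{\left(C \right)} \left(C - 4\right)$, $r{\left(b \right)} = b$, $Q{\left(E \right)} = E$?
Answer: $- \frac{1771}{4} \approx -442.75$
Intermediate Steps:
$g{\left(C \right)} = C \left(-4 + C\right)$ ($g{\left(C \right)} = C \left(C - 4\right) = C \left(-4 + C\right)$)
$s{\left(U \right)} = \frac{1}{2 U}$
$g{\left(-3 \right)} \left(h{\left(-5,r{\left(1 \right)} \right)} + s{\left(-6 \right)}\right) = - 3 \left(-4 - 3\right) \left(-21 + \frac{1}{2 \left(-6\right)}\right) = \left(-3\right) \left(-7\right) \left(-21 + \frac{1}{2} \left(- \frac{1}{6}\right)\right) = 21 \left(-21 - \frac{1}{12}\right) = 21 \left(- \frac{253}{12}\right) = - \frac{1771}{4}$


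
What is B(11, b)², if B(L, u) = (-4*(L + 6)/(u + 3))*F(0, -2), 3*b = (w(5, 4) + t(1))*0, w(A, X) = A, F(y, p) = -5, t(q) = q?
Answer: 115600/9 ≈ 12844.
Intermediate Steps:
b = 0 (b = ((5 + 1)*0)/3 = (6*0)/3 = (⅓)*0 = 0)
B(L, u) = 20*(6 + L)/(3 + u) (B(L, u) = -4*(L + 6)/(u + 3)*(-5) = -4*(6 + L)/(3 + u)*(-5) = 20*(6 + L)/(3 + u))
B(11, b)² = (20*(6 + 11)/(3 + 0))² = (20*17/3)² = (20*(⅓)*17)² = (340/3)² = 115600/9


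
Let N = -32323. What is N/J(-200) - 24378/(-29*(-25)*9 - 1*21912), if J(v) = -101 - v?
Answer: -164980193/507771 ≈ -324.91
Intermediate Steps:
N/J(-200) - 24378/(-29*(-25)*9 - 1*21912) = -32323/(-101 - 1*(-200)) - 24378/(-29*(-25)*9 - 1*21912) = -32323/(-101 + 200) - 24378/(725*9 - 21912) = -32323/99 - 24378/(6525 - 21912) = -32323*1/99 - 24378/(-15387) = -32323/99 - 24378*(-1/15387) = -32323/99 + 8126/5129 = -164980193/507771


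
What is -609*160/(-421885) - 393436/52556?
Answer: -8043184511/1108629403 ≈ -7.2551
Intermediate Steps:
-609*160/(-421885) - 393436/52556 = -97440*(-1/421885) - 393436*1/52556 = 19488/84377 - 98359/13139 = -8043184511/1108629403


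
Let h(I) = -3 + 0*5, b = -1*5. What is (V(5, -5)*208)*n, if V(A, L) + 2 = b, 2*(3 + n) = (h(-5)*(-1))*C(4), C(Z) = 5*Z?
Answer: -39312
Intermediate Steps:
b = -5
h(I) = -3 (h(I) = -3 + 0 = -3)
n = 27 (n = -3 + ((-3*(-1))*(5*4))/2 = -3 + (3*20)/2 = -3 + (½)*60 = -3 + 30 = 27)
V(A, L) = -7 (V(A, L) = -2 - 5 = -7)
(V(5, -5)*208)*n = -7*208*27 = -1456*27 = -39312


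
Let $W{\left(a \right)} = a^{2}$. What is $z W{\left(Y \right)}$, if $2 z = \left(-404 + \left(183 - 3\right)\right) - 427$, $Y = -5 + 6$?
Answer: $- \frac{651}{2} \approx -325.5$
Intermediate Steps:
$Y = 1$
$z = - \frac{651}{2}$ ($z = \frac{\left(-404 + \left(183 - 3\right)\right) - 427}{2} = \frac{\left(-404 + 180\right) - 427}{2} = \frac{-224 - 427}{2} = \frac{1}{2} \left(-651\right) = - \frac{651}{2} \approx -325.5$)
$z W{\left(Y \right)} = - \frac{651 \cdot 1^{2}}{2} = \left(- \frac{651}{2}\right) 1 = - \frac{651}{2}$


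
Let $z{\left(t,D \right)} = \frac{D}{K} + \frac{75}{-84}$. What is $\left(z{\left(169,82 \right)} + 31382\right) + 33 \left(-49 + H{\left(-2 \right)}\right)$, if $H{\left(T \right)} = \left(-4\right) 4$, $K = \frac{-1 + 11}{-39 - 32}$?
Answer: $\frac{4011547}{140} \approx 28654.0$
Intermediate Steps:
$K = - \frac{10}{71}$ ($K = \frac{10}{-71} = 10 \left(- \frac{1}{71}\right) = - \frac{10}{71} \approx -0.14085$)
$H{\left(T \right)} = -16$
$z{\left(t,D \right)} = - \frac{25}{28} - \frac{71 D}{10}$ ($z{\left(t,D \right)} = \frac{D}{- \frac{10}{71}} + \frac{75}{-84} = D \left(- \frac{71}{10}\right) + 75 \left(- \frac{1}{84}\right) = - \frac{71 D}{10} - \frac{25}{28} = - \frac{25}{28} - \frac{71 D}{10}$)
$\left(z{\left(169,82 \right)} + 31382\right) + 33 \left(-49 + H{\left(-2 \right)}\right) = \left(\left(- \frac{25}{28} - \frac{2911}{5}\right) + 31382\right) + 33 \left(-49 - 16\right) = \left(\left(- \frac{25}{28} - \frac{2911}{5}\right) + 31382\right) + 33 \left(-65\right) = \left(- \frac{81633}{140} + 31382\right) - 2145 = \frac{4311847}{140} - 2145 = \frac{4011547}{140}$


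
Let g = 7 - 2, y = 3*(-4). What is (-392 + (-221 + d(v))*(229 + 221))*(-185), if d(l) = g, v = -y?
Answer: 18054520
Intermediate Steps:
y = -12
v = 12 (v = -1*(-12) = 12)
g = 5
d(l) = 5
(-392 + (-221 + d(v))*(229 + 221))*(-185) = (-392 + (-221 + 5)*(229 + 221))*(-185) = (-392 - 216*450)*(-185) = (-392 - 97200)*(-185) = -97592*(-185) = 18054520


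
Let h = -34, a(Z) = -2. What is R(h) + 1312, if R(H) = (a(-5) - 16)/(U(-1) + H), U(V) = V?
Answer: 45938/35 ≈ 1312.5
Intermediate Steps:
R(H) = -18/(-1 + H) (R(H) = (-2 - 16)/(-1 + H) = -18/(-1 + H))
R(h) + 1312 = -18/(-1 - 34) + 1312 = -18/(-35) + 1312 = -18*(-1/35) + 1312 = 18/35 + 1312 = 45938/35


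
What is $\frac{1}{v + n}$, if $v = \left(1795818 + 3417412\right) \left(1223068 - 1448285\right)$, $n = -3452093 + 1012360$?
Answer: $- \frac{1}{1174110460643} \approx -8.5171 \cdot 10^{-13}$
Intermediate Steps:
$n = -2439733$
$v = -1174108020910$ ($v = 5213230 \left(-225217\right) = -1174108020910$)
$\frac{1}{v + n} = \frac{1}{-1174108020910 - 2439733} = \frac{1}{-1174110460643} = - \frac{1}{1174110460643}$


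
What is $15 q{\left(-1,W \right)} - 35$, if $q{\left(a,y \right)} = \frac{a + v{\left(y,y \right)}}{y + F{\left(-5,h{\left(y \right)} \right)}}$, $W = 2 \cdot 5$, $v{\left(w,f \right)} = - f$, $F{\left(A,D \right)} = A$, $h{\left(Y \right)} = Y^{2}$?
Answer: $-68$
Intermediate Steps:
$W = 10$
$q{\left(a,y \right)} = \frac{a - y}{-5 + y}$ ($q{\left(a,y \right)} = \frac{a - y}{y - 5} = \frac{a - y}{-5 + y}$)
$15 q{\left(-1,W \right)} - 35 = 15 \frac{-1 - 10}{-5 + 10} - 35 = 15 \frac{-1 - 10}{5} - 35 = 15 \cdot \frac{1}{5} \left(-11\right) - 35 = 15 \left(- \frac{11}{5}\right) - 35 = -33 - 35 = -68$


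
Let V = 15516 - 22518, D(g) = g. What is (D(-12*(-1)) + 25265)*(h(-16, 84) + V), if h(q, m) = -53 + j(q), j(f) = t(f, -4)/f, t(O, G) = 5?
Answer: -2853394145/16 ≈ -1.7834e+8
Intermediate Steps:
j(f) = 5/f
h(q, m) = -53 + 5/q
V = -7002
(D(-12*(-1)) + 25265)*(h(-16, 84) + V) = (-12*(-1) + 25265)*((-53 + 5/(-16)) - 7002) = (12 + 25265)*((-53 + 5*(-1/16)) - 7002) = 25277*((-53 - 5/16) - 7002) = 25277*(-853/16 - 7002) = 25277*(-112885/16) = -2853394145/16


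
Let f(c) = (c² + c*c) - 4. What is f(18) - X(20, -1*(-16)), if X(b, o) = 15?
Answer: 629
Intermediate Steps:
f(c) = -4 + 2*c² (f(c) = (c² + c²) - 4 = 2*c² - 4 = -4 + 2*c²)
f(18) - X(20, -1*(-16)) = (-4 + 2*18²) - 1*15 = (-4 + 2*324) - 15 = (-4 + 648) - 15 = 644 - 15 = 629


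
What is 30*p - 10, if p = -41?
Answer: -1240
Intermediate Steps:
30*p - 10 = 30*(-41) - 10 = -1230 - 10 = -1240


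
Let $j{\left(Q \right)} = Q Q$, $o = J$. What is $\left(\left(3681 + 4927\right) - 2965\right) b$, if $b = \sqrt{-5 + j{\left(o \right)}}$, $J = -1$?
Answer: $11286 i \approx 11286.0 i$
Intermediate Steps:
$o = -1$
$j{\left(Q \right)} = Q^{2}$
$b = 2 i$ ($b = \sqrt{-5 + \left(-1\right)^{2}} = \sqrt{-5 + 1} = \sqrt{-4} = 2 i \approx 2.0 i$)
$\left(\left(3681 + 4927\right) - 2965\right) b = \left(\left(3681 + 4927\right) - 2965\right) 2 i = \left(8608 - 2965\right) 2 i = 5643 \cdot 2 i = 11286 i$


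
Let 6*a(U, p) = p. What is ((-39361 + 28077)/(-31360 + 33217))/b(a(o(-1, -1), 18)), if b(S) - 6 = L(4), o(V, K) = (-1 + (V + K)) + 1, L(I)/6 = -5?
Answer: 2821/11142 ≈ 0.25319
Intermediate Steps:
L(I) = -30 (L(I) = 6*(-5) = -30)
o(V, K) = K + V (o(V, K) = (-1 + (K + V)) + 1 = (-1 + K + V) + 1 = K + V)
a(U, p) = p/6
b(S) = -24 (b(S) = 6 - 30 = -24)
((-39361 + 28077)/(-31360 + 33217))/b(a(o(-1, -1), 18)) = ((-39361 + 28077)/(-31360 + 33217))/(-24) = -11284/1857*(-1/24) = 2821/11142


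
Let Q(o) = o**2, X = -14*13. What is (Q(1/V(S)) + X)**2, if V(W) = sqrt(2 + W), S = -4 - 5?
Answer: 1625625/49 ≈ 33176.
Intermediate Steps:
S = -9
X = -182
(Q(1/V(S)) + X)**2 = ((1/(sqrt(2 - 9)))**2 - 182)**2 = ((1/(sqrt(-7)))**2 - 182)**2 = ((1/(I*sqrt(7)))**2 - 182)**2 = ((-I*sqrt(7)/7)**2 - 182)**2 = (-1/7 - 182)**2 = (-1275/7)**2 = 1625625/49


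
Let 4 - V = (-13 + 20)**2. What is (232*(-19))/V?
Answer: 4408/45 ≈ 97.956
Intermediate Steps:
V = -45 (V = 4 - (-13 + 20)**2 = 4 - 1*7**2 = 4 - 1*49 = 4 - 49 = -45)
(232*(-19))/V = (232*(-19))/(-45) = -4408*(-1/45) = 4408/45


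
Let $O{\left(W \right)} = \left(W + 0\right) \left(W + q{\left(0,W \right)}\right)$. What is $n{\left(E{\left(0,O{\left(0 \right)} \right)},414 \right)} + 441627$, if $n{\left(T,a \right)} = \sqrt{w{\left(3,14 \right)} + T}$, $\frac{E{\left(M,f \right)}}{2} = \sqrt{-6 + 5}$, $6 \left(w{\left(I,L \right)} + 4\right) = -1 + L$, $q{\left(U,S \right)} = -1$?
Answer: $441627 + \frac{\sqrt{-66 + 72 i}}{6} \approx 4.4163 \cdot 10^{5} + 1.5077 i$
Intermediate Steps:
$w{\left(I,L \right)} = - \frac{25}{6} + \frac{L}{6}$ ($w{\left(I,L \right)} = -4 + \frac{-1 + L}{6} = -4 + \left(- \frac{1}{6} + \frac{L}{6}\right) = - \frac{25}{6} + \frac{L}{6}$)
$O{\left(W \right)} = W \left(-1 + W\right)$ ($O{\left(W \right)} = \left(W + 0\right) \left(W - 1\right) = W \left(-1 + W\right)$)
$E{\left(M,f \right)} = 2 i$ ($E{\left(M,f \right)} = 2 \sqrt{-6 + 5} = 2 \sqrt{-1} = 2 i$)
$n{\left(T,a \right)} = \sqrt{- \frac{11}{6} + T}$ ($n{\left(T,a \right)} = \sqrt{\left(- \frac{25}{6} + \frac{1}{6} \cdot 14\right) + T} = \sqrt{\left(- \frac{25}{6} + \frac{7}{3}\right) + T} = \sqrt{- \frac{11}{6} + T}$)
$n{\left(E{\left(0,O{\left(0 \right)} \right)},414 \right)} + 441627 = \frac{\sqrt{-66 + 36 \cdot 2 i}}{6} + 441627 = \frac{\sqrt{-66 + 72 i}}{6} + 441627 = 441627 + \frac{\sqrt{-66 + 72 i}}{6}$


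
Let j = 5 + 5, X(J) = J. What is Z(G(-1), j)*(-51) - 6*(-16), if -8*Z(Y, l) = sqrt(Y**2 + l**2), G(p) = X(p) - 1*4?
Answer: 96 + 255*sqrt(5)/8 ≈ 167.27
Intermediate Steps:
j = 10
G(p) = -4 + p (G(p) = p - 1*4 = p - 4 = -4 + p)
Z(Y, l) = -sqrt(Y**2 + l**2)/8
Z(G(-1), j)*(-51) - 6*(-16) = -sqrt((-4 - 1)**2 + 10**2)/8*(-51) - 6*(-16) = -sqrt((-5)**2 + 100)/8*(-51) + 96 = -sqrt(25 + 100)/8*(-51) + 96 = -5*sqrt(5)/8*(-51) + 96 = 255*sqrt(5)/8 + 96 = 96 + 255*sqrt(5)/8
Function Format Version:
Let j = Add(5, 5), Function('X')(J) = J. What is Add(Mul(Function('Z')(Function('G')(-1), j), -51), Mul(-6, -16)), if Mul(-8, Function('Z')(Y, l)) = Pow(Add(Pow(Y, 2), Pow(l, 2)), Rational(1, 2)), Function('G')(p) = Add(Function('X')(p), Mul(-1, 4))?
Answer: Add(96, Mul(Rational(255, 8), Pow(5, Rational(1, 2)))) ≈ 167.27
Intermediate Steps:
j = 10
Function('G')(p) = Add(-4, p) (Function('G')(p) = Add(p, Mul(-1, 4)) = Add(p, -4) = Add(-4, p))
Function('Z')(Y, l) = Mul(Rational(-1, 8), Pow(Add(Pow(Y, 2), Pow(l, 2)), Rational(1, 2)))
Add(Mul(Function('Z')(Function('G')(-1), j), -51), Mul(-6, -16)) = Add(Mul(Mul(Rational(-1, 8), Pow(Add(Pow(Add(-4, -1), 2), Pow(10, 2)), Rational(1, 2))), -51), Mul(-6, -16)) = Add(Mul(Mul(Rational(-1, 8), Pow(Add(Pow(-5, 2), 100), Rational(1, 2))), -51), 96) = Add(Mul(Mul(Rational(-1, 8), Pow(Add(25, 100), Rational(1, 2))), -51), 96) = Add(Mul(Mul(Rational(-1, 8), Pow(125, Rational(1, 2))), -51), 96) = Add(Mul(Mul(Rational(-1, 8), Mul(5, Pow(5, Rational(1, 2)))), -51), 96) = Add(Mul(Mul(Rational(-5, 8), Pow(5, Rational(1, 2))), -51), 96) = Add(Mul(Rational(255, 8), Pow(5, Rational(1, 2))), 96) = Add(96, Mul(Rational(255, 8), Pow(5, Rational(1, 2))))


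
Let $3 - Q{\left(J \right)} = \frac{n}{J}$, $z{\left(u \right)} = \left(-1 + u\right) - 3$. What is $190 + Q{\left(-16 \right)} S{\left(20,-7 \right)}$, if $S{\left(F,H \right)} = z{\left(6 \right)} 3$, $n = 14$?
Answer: $\frac{853}{4} \approx 213.25$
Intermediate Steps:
$z{\left(u \right)} = -4 + u$
$S{\left(F,H \right)} = 6$ ($S{\left(F,H \right)} = \left(-4 + 6\right) 3 = 2 \cdot 3 = 6$)
$Q{\left(J \right)} = 3 - \frac{14}{J}$
$190 + Q{\left(-16 \right)} S{\left(20,-7 \right)} = 190 + \left(3 - \frac{14}{-16}\right) 6 = 190 + \left(3 - - \frac{7}{8}\right) 6 = 190 + \left(3 + \frac{7}{8}\right) 6 = 190 + \frac{31}{8} \cdot 6 = 190 + \frac{93}{4} = \frac{853}{4}$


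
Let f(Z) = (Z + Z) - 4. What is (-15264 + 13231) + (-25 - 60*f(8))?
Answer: -2778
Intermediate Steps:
f(Z) = -4 + 2*Z (f(Z) = 2*Z - 4 = -4 + 2*Z)
(-15264 + 13231) + (-25 - 60*f(8)) = (-15264 + 13231) + (-25 - 60*(-4 + 2*8)) = -2033 + (-25 - 60*(-4 + 16)) = -2033 + (-25 - 60*12) = -2033 + (-25 - 720) = -2033 - 745 = -2778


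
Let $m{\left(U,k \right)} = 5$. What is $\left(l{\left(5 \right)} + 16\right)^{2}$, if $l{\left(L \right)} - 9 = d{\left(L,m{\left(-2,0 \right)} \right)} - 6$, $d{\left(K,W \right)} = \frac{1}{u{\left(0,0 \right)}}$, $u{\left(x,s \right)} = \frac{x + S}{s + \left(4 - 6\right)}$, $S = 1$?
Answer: $289$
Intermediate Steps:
$u{\left(x,s \right)} = \frac{1 + x}{-2 + s}$ ($u{\left(x,s \right)} = \frac{x + 1}{s + \left(4 - 6\right)} = \frac{1 + x}{s + \left(4 - 6\right)} = \frac{1 + x}{s - 2} = \frac{1 + x}{-2 + s}$)
$d{\left(K,W \right)} = -2$ ($d{\left(K,W \right)} = \frac{1}{\frac{1}{-2 + 0} \left(1 + 0\right)} = \frac{1}{\frac{1}{-2} \cdot 1} = \frac{1}{\left(- \frac{1}{2}\right) 1} = \frac{1}{- \frac{1}{2}} = -2$)
$l{\left(L \right)} = 1$ ($l{\left(L \right)} = 9 - 8 = 1$)
$\left(l{\left(5 \right)} + 16\right)^{2} = \left(1 + 16\right)^{2} = 17^{2} = 289$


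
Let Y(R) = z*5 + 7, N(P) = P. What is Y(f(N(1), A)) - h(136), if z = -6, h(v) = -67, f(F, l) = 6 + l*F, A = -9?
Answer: 44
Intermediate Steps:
f(F, l) = 6 + F*l
Y(R) = -23 (Y(R) = -6*5 + 7 = -30 + 7 = -23)
Y(f(N(1), A)) - h(136) = -23 - 1*(-67) = -23 + 67 = 44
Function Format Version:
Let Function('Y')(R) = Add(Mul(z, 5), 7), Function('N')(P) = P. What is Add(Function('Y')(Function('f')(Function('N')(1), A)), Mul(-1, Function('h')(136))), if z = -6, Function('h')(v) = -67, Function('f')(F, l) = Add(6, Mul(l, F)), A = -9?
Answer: 44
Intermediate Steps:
Function('f')(F, l) = Add(6, Mul(F, l))
Function('Y')(R) = -23 (Function('Y')(R) = Add(Mul(-6, 5), 7) = Add(-30, 7) = -23)
Add(Function('Y')(Function('f')(Function('N')(1), A)), Mul(-1, Function('h')(136))) = Add(-23, Mul(-1, -67)) = Add(-23, 67) = 44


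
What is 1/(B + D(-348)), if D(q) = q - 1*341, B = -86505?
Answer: -1/87194 ≈ -1.1469e-5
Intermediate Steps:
D(q) = -341 + q (D(q) = q - 341 = -341 + q)
1/(B + D(-348)) = 1/(-86505 + (-341 - 348)) = 1/(-86505 - 689) = 1/(-87194) = -1/87194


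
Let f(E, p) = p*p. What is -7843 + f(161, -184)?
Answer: 26013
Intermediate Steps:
f(E, p) = p²
-7843 + f(161, -184) = -7843 + (-184)² = -7843 + 33856 = 26013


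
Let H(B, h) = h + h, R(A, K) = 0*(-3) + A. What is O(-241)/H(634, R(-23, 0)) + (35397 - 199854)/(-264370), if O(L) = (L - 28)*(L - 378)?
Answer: -11003237012/3040255 ≈ -3619.2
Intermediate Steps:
R(A, K) = A (R(A, K) = 0 + A = A)
O(L) = (-378 + L)*(-28 + L) (O(L) = (-28 + L)*(-378 + L) = (-378 + L)*(-28 + L))
H(B, h) = 2*h
O(-241)/H(634, R(-23, 0)) + (35397 - 199854)/(-264370) = (10584 + (-241)**2 - 406*(-241))/((2*(-23))) + (35397 - 199854)/(-264370) = (10584 + 58081 + 97846)/(-46) - 164457*(-1/264370) = 166511*(-1/46) + 164457/264370 = -166511/46 + 164457/264370 = -11003237012/3040255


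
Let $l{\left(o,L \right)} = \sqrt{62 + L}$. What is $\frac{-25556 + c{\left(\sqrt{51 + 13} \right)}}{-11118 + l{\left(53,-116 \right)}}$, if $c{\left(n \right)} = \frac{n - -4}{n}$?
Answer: $\frac{94704977}{41203326} + \frac{51109 i \sqrt{6}}{82406652} \approx 2.2985 + 0.0015192 i$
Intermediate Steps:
$c{\left(n \right)} = \frac{4 + n}{n}$ ($c{\left(n \right)} = \frac{n + 4}{n} = \frac{4 + n}{n}$)
$\frac{-25556 + c{\left(\sqrt{51 + 13} \right)}}{-11118 + l{\left(53,-116 \right)}} = \frac{-25556 + \frac{4 + \sqrt{51 + 13}}{\sqrt{51 + 13}}}{-11118 + \sqrt{62 - 116}} = \frac{-25556 + \frac{4 + \sqrt{64}}{\sqrt{64}}}{-11118 + \sqrt{-54}} = \frac{-25556 + \frac{4 + 8}{8}}{-11118 + 3 i \sqrt{6}} = \frac{-25556 + \frac{1}{8} \cdot 12}{-11118 + 3 i \sqrt{6}} = \frac{-25556 + \frac{3}{2}}{-11118 + 3 i \sqrt{6}} = - \frac{51109}{2 \left(-11118 + 3 i \sqrt{6}\right)}$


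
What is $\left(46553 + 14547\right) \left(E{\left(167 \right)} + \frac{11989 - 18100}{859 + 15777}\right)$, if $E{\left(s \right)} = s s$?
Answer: $\frac{7086917100575}{4159} \approx 1.704 \cdot 10^{9}$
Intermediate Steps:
$E{\left(s \right)} = s^{2}$
$\left(46553 + 14547\right) \left(E{\left(167 \right)} + \frac{11989 - 18100}{859 + 15777}\right) = \left(46553 + 14547\right) \left(167^{2} + \frac{11989 - 18100}{859 + 15777}\right) = 61100 \left(27889 - \frac{6111}{16636}\right) = 61100 \cdot \frac{463955293}{16636} = \frac{7086917100575}{4159}$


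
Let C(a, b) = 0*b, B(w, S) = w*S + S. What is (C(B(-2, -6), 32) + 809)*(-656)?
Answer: -530704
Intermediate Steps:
B(w, S) = S + S*w (B(w, S) = S*w + S = S + S*w)
C(a, b) = 0
(C(B(-2, -6), 32) + 809)*(-656) = (0 + 809)*(-656) = 809*(-656) = -530704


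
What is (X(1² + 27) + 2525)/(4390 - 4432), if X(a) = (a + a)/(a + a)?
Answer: -421/7 ≈ -60.143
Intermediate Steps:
X(a) = 1 (X(a) = (2*a)/((2*a)) = (2*a)*(1/(2*a)) = 1)
(X(1² + 27) + 2525)/(4390 - 4432) = (1 + 2525)/(4390 - 4432) = 2526/(-42) = 2526*(-1/42) = -421/7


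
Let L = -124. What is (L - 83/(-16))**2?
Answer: 3613801/256 ≈ 14116.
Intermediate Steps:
(L - 83/(-16))**2 = (-124 - 83/(-16))**2 = (-124 - 83*(-1/16))**2 = (-124 + 83/16)**2 = (-1901/16)**2 = 3613801/256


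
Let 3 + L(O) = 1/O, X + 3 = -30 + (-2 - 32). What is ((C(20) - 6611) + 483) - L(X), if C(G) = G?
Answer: -409034/67 ≈ -6105.0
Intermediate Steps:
X = -67 (X = -3 + (-30 + (-2 - 32)) = -3 + (-30 - 34) = -3 - 64 = -67)
L(O) = -3 + 1/O
((C(20) - 6611) + 483) - L(X) = ((20 - 6611) + 483) - (-3 + 1/(-67)) = (-6591 + 483) - (-3 - 1/67) = -6108 - 1*(-202/67) = -6108 + 202/67 = -409034/67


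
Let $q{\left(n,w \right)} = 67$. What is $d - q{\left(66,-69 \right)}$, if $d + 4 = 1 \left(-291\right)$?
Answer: $-362$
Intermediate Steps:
$d = -295$ ($d = -4 + 1 \left(-291\right) = -4 - 291 = -295$)
$d - q{\left(66,-69 \right)} = -295 - 67 = -362$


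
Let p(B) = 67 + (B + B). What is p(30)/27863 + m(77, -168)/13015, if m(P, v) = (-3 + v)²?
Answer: 42968152/19086155 ≈ 2.2513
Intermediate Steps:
p(B) = 67 + 2*B
p(30)/27863 + m(77, -168)/13015 = (67 + 2*30)/27863 + (-3 - 168)²/13015 = (67 + 60)*(1/27863) + (-171)²*(1/13015) = 127*(1/27863) + 29241*(1/13015) = 127/27863 + 1539/685 = 42968152/19086155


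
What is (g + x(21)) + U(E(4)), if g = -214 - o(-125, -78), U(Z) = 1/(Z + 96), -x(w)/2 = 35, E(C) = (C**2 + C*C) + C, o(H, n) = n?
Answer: -27191/132 ≈ -205.99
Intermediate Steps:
E(C) = C + 2*C**2 (E(C) = (C**2 + C**2) + C = 2*C**2 + C = C + 2*C**2)
x(w) = -70 (x(w) = -2*35 = -70)
U(Z) = 1/(96 + Z)
g = -136 (g = -214 - 1*(-78) = -214 + 78 = -136)
(g + x(21)) + U(E(4)) = (-136 - 70) + 1/(96 + 4*(1 + 2*4)) = -206 + 1/(96 + 4*(1 + 8)) = -206 + 1/(96 + 4*9) = -206 + 1/(96 + 36) = -206 + 1/132 = -27191/132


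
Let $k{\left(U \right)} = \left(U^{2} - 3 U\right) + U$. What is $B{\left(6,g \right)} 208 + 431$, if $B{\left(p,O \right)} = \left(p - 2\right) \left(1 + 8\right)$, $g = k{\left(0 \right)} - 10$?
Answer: $7919$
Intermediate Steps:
$k{\left(U \right)} = U^{2} - 2 U$
$g = -10$ ($g = 0 \left(-2 + 0\right) - 10 = 0 \left(-2\right) - 10 = 0 - 10 = -10$)
$B{\left(p,O \right)} = -18 + 9 p$ ($B{\left(p,O \right)} = \left(-2 + p\right) 9 = -18 + 9 p$)
$B{\left(6,g \right)} 208 + 431 = \left(-18 + 9 \cdot 6\right) 208 + 431 = \left(-18 + 54\right) 208 + 431 = 36 \cdot 208 + 431 = 7488 + 431 = 7919$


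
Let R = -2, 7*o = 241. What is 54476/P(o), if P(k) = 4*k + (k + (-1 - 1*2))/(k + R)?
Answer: 21640591/55092 ≈ 392.81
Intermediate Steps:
o = 241/7 (o = (1/7)*241 = 241/7 ≈ 34.429)
P(k) = 4*k + (-3 + k)/(-2 + k) (P(k) = 4*k + (k + (-1 - 1*2))/(k - 2) = 4*k + (k + (-1 - 2))/(-2 + k) = 4*k + (k - 3)/(-2 + k) = 4*k + (-3 + k)/(-2 + k))
54476/P(o) = 54476/(((-3 - 7*241/7 + 4*(241/7)**2)/(-2 + 241/7))) = 54476/(((-3 - 241 + 4*(58081/49))/(227/7))) = 54476/((7*(-3 - 241 + 232324/49)/227)) = 54476/(((7/227)*(220368/49))) = 54476/(220368/1589) = 54476*(1589/220368) = 21640591/55092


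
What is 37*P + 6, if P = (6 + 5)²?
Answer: 4483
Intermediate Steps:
P = 121 (P = 11² = 121)
37*P + 6 = 37*121 + 6 = 4477 + 6 = 4483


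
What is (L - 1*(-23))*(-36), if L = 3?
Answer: -936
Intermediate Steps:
(L - 1*(-23))*(-36) = (3 - 1*(-23))*(-36) = (3 + 23)*(-36) = 26*(-36) = -936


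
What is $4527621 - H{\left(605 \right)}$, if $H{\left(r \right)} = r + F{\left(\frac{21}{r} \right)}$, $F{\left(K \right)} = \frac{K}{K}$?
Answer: $4527015$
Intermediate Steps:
$F{\left(K \right)} = 1$
$H{\left(r \right)} = 1 + r$ ($H{\left(r \right)} = r + 1 = 1 + r$)
$4527621 - H{\left(605 \right)} = 4527621 - \left(1 + 605\right) = 4527621 - 606 = 4527015$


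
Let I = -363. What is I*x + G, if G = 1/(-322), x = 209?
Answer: -24429175/322 ≈ -75867.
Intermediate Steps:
G = -1/322 ≈ -0.0031056
I*x + G = -363*209 - 1/322 = -75867 - 1/322 = -24429175/322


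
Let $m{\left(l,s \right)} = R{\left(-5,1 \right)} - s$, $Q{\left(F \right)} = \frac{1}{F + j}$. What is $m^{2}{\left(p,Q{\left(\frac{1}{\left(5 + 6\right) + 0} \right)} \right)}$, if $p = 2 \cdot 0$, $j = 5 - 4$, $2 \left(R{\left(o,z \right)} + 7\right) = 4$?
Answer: $\frac{5041}{144} \approx 35.007$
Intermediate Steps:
$R{\left(o,z \right)} = -5$ ($R{\left(o,z \right)} = -7 + \frac{1}{2} \cdot 4 = -7 + 2 = -5$)
$j = 1$
$p = 0$
$Q{\left(F \right)} = \frac{1}{1 + F}$ ($Q{\left(F \right)} = \frac{1}{F + 1} = \frac{1}{1 + F}$)
$m{\left(l,s \right)} = -5 - s$
$m^{2}{\left(p,Q{\left(\frac{1}{\left(5 + 6\right) + 0} \right)} \right)} = \left(-5 - \frac{1}{1 + \frac{1}{\left(5 + 6\right) + 0}}\right)^{2} = \left(-5 - \frac{1}{1 + \frac{1}{11 + 0}}\right)^{2} = \left(-5 - \frac{1}{1 + \frac{1}{11}}\right)^{2} = \left(-5 - \frac{1}{\frac{12}{11}}\right)^{2} = \left(-5 - \frac{11}{12}\right)^{2} = \left(- \frac{71}{12}\right)^{2} = \frac{5041}{144}$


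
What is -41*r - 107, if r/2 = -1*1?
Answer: -25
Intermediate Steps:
r = -2 (r = 2*(-1*1) = 2*(-1) = -2)
-41*r - 107 = -41*(-2) - 107 = 82 - 107 = -25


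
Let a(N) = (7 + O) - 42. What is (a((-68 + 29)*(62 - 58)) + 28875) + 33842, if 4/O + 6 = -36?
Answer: 1316320/21 ≈ 62682.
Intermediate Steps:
O = -2/21 (O = 4/(-6 - 36) = 4/(-42) = 4*(-1/42) = -2/21 ≈ -0.095238)
a(N) = -737/21 (a(N) = (7 - 2/21) - 42 = 145/21 - 42 = -737/21)
(a((-68 + 29)*(62 - 58)) + 28875) + 33842 = (-737/21 + 28875) + 33842 = 605638/21 + 33842 = 1316320/21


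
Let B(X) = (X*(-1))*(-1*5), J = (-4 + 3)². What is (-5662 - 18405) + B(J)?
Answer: -24062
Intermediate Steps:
J = 1 (J = (-1)² = 1)
B(X) = 5*X (B(X) = -X*(-5) = 5*X)
(-5662 - 18405) + B(J) = (-5662 - 18405) + 5*1 = -24067 + 5 = -24062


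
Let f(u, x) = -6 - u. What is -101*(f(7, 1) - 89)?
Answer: 10302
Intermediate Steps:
-101*(f(7, 1) - 89) = -101*((-6 - 1*7) - 89) = -101*((-6 - 7) - 89) = -101*(-13 - 89) = -101*(-102) = 10302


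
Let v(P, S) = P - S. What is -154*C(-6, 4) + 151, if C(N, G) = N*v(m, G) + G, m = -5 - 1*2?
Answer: -10629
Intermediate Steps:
m = -7 (m = -5 - 2 = -7)
C(N, G) = G + N*(-7 - G) (C(N, G) = N*(-7 - G) + G = G + N*(-7 - G))
-154*C(-6, 4) + 151 = -154*(4 - 1*(-6)*(7 + 4)) + 151 = -154*(4 - 1*(-6)*11) + 151 = -154*(4 + 66) + 151 = -154*70 + 151 = -10780 + 151 = -10629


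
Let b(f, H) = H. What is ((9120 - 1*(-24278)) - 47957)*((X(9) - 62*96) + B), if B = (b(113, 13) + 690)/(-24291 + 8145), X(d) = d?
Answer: 20246796391/234 ≈ 8.6525e+7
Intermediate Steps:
B = -703/16146 (B = (13 + 690)/(-24291 + 8145) = 703/(-16146) = 703*(-1/16146) = -703/16146 ≈ -0.043540)
((9120 - 1*(-24278)) - 47957)*((X(9) - 62*96) + B) = ((9120 - 1*(-24278)) - 47957)*((9 - 62*96) - 703/16146) = ((9120 + 24278) - 47957)*((9 - 5952) - 703/16146) = (33398 - 47957)*(-5943 - 703/16146) = -14559*(-95956381/16146) = 20246796391/234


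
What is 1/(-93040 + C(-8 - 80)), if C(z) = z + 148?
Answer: -1/92980 ≈ -1.0755e-5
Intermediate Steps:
C(z) = 148 + z
1/(-93040 + C(-8 - 80)) = 1/(-93040 + (148 + (-8 - 80))) = 1/(-93040 + (148 - 88)) = 1/(-93040 + 60) = 1/(-92980) = -1/92980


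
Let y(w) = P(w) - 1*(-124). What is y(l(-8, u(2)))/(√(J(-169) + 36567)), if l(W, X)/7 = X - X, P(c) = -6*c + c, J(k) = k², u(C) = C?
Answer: 31*√16282/8141 ≈ 0.48589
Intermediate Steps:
P(c) = -5*c
l(W, X) = 0 (l(W, X) = 7*(X - X) = 7*0 = 0)
y(w) = 124 - 5*w (y(w) = -5*w - 1*(-124) = -5*w + 124 = 124 - 5*w)
y(l(-8, u(2)))/(√(J(-169) + 36567)) = (124 - 5*0)/(√((-169)² + 36567)) = (124 + 0)/(√(28561 + 36567)) = 124/(√65128) = 124/((2*√16282)) = 124*(√16282/32564) = 31*√16282/8141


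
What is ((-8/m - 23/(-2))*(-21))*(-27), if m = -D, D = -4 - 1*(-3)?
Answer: 3969/2 ≈ 1984.5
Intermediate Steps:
D = -1 (D = -4 + 3 = -1)
m = 1 (m = -1*(-1) = 1)
((-8/m - 23/(-2))*(-21))*(-27) = ((-8/1 - 23/(-2))*(-21))*(-27) = ((-8*1 - 23*(-1/2))*(-21))*(-27) = ((-8 + 23/2)*(-21))*(-27) = ((7/2)*(-21))*(-27) = -147/2*(-27) = 3969/2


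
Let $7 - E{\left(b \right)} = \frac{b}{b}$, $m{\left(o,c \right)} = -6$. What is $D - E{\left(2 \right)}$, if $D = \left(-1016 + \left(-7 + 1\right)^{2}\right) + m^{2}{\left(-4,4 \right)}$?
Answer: $-950$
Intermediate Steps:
$E{\left(b \right)} = 6$ ($E{\left(b \right)} = 7 - \frac{b}{b} = 7 - 1 = 6$)
$D = -944$ ($D = \left(-1016 + \left(-7 + 1\right)^{2}\right) + \left(-6\right)^{2} = \left(-1016 + \left(-6\right)^{2}\right) + 36 = \left(-1016 + 36\right) + 36 = -980 + 36 = -944$)
$D - E{\left(2 \right)} = -944 - 6 = -950$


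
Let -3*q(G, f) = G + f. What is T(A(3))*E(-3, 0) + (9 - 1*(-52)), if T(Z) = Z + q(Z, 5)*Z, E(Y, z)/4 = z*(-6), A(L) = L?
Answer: 61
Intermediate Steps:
E(Y, z) = -24*z (E(Y, z) = 4*(z*(-6)) = 4*(-6*z) = -24*z)
q(G, f) = -G/3 - f/3 (q(G, f) = -(G + f)/3 = -G/3 - f/3)
T(Z) = Z + Z*(-5/3 - Z/3) (T(Z) = Z + (-Z/3 - ⅓*5)*Z = Z + (-Z/3 - 5/3)*Z = Z + (-5/3 - Z/3)*Z = Z + Z*(-5/3 - Z/3))
T(A(3))*E(-3, 0) + (9 - 1*(-52)) = (-⅓*3*(2 + 3))*(-24*0) + (9 - 1*(-52)) = -⅓*3*5*0 + (9 + 52) = -5*0 + 61 = 0 + 61 = 61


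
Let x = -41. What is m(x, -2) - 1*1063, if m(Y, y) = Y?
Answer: -1104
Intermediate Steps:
m(x, -2) - 1*1063 = -41 - 1*1063 = -41 - 1063 = -1104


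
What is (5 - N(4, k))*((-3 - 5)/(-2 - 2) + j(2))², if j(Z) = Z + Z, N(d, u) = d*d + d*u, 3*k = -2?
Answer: -300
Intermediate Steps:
k = -⅔ (k = (⅓)*(-2) = -⅔ ≈ -0.66667)
N(d, u) = d² + d*u
j(Z) = 2*Z
(5 - N(4, k))*((-3 - 5)/(-2 - 2) + j(2))² = (5 - 4*(4 - ⅔))*((-3 - 5)/(-2 - 2) + 2*2)² = (5 - 4*10/3)*(-8/(-4) + 4)² = (5 - 1*40/3)*(-8*(-¼) + 4)² = (5 - 40/3)*(2 + 4)² = -25/3*6² = -25/3*36 = -300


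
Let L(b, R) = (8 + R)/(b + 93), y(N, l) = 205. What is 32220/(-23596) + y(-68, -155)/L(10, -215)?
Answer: -126224770/1221093 ≈ -103.37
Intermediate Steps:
L(b, R) = (8 + R)/(93 + b)
32220/(-23596) + y(-68, -155)/L(10, -215) = 32220/(-23596) + 205/(((8 - 215)/(93 + 10))) = 32220*(-1/23596) + 205/((-207/103)) = -8055/5899 + 205/(((1/103)*(-207))) = -8055/5899 + 205/(-207/103) = -8055/5899 + 205*(-103/207) = -8055/5899 - 21115/207 = -126224770/1221093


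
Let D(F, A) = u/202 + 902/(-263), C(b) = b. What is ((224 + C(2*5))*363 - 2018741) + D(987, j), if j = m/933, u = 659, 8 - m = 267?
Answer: -102735014561/53126 ≈ -1.9338e+6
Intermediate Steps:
m = -259 (m = 8 - 1*267 = 8 - 267 = -259)
j = -259/933 ≈ -0.27760
D(F, A) = -8887/53126 (D(F, A) = 659/202 + 902/(-263) = 659*(1/202) + 902*(-1/263) = 659/202 - 902/263 = -8887/53126)
((224 + C(2*5))*363 - 2018741) + D(987, j) = ((224 + 2*5)*363 - 2018741) - 8887/53126 = ((224 + 10)*363 - 2018741) - 8887/53126 = (234*363 - 2018741) - 8887/53126 = (84942 - 2018741) - 8887/53126 = -1933799 - 8887/53126 = -102735014561/53126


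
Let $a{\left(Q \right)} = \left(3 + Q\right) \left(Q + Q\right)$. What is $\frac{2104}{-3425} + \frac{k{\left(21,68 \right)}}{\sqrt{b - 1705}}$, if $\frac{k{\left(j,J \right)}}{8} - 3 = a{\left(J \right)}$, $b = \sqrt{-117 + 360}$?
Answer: $- \frac{2104}{3425} - \frac{77272 i}{\sqrt{1705 - 9 \sqrt{3}}} \approx -0.61431 - 1880.0 i$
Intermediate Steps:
$b = 9 \sqrt{3}$ ($b = \sqrt{243} = 9 \sqrt{3} \approx 15.588$)
$a{\left(Q \right)} = 2 Q \left(3 + Q\right)$ ($a{\left(Q \right)} = \left(3 + Q\right) 2 Q = 2 Q \left(3 + Q\right)$)
$k{\left(j,J \right)} = 24 + 16 J \left(3 + J\right)$ ($k{\left(j,J \right)} = 24 + 8 \cdot 2 J \left(3 + J\right) = 24 + 16 J \left(3 + J\right)$)
$\frac{2104}{-3425} + \frac{k{\left(21,68 \right)}}{\sqrt{b - 1705}} = \frac{2104}{-3425} + \frac{24 + 16 \cdot 68 \left(3 + 68\right)}{\sqrt{9 \sqrt{3} - 1705}} = 2104 \left(- \frac{1}{3425}\right) + \frac{24 + 16 \cdot 68 \cdot 71}{\sqrt{-1705 + 9 \sqrt{3}}} = - \frac{2104}{3425} + \frac{24 + 77248}{\sqrt{-1705 + 9 \sqrt{3}}} = - \frac{2104}{3425} + \frac{77272}{\sqrt{-1705 + 9 \sqrt{3}}}$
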